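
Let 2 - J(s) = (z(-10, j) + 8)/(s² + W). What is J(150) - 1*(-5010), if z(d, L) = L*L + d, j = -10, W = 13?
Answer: 112835058/22513 ≈ 5012.0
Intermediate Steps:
z(d, L) = d + L² (z(d, L) = L² + d = d + L²)
J(s) = 2 - 98/(13 + s²) (J(s) = 2 - ((-10 + (-10)²) + 8)/(s² + 13) = 2 - ((-10 + 100) + 8)/(13 + s²) = 2 - (90 + 8)/(13 + s²) = 2 - 98/(13 + s²))
J(150) - 1*(-5010) = 2*(-36 + 150²)/(13 + 150²) - 1*(-5010) = 2*(-36 + 22500)/(13 + 22500) + 5010 = 2*22464/22513 + 5010 = 2*(1/22513)*22464 + 5010 = 44928/22513 + 5010 = 112835058/22513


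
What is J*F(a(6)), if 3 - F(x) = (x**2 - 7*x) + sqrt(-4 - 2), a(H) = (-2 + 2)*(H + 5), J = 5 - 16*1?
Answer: -33 + 11*I*sqrt(6) ≈ -33.0 + 26.944*I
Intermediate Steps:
J = -11 (J = 5 - 16 = -11)
a(H) = 0 (a(H) = 0*(5 + H) = 0)
F(x) = 3 - x**2 + 7*x - I*sqrt(6) (F(x) = 3 - ((x**2 - 7*x) + sqrt(-4 - 2)) = 3 - ((x**2 - 7*x) + sqrt(-6)) = 3 - ((x**2 - 7*x) + I*sqrt(6)) = 3 - (x**2 - 7*x + I*sqrt(6)) = 3 + (-x**2 + 7*x - I*sqrt(6)) = 3 - x**2 + 7*x - I*sqrt(6))
J*F(a(6)) = -11*(3 - 1*0**2 + 7*0 - I*sqrt(6)) = -11*(3 - 1*0 + 0 - I*sqrt(6)) = -11*(3 + 0 + 0 - I*sqrt(6)) = -11*(3 - I*sqrt(6)) = -33 + 11*I*sqrt(6)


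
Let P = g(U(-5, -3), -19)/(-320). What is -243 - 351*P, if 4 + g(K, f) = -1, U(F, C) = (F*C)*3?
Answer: -15903/64 ≈ -248.48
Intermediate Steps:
U(F, C) = 3*C*F (U(F, C) = (C*F)*3 = 3*C*F)
g(K, f) = -5 (g(K, f) = -4 - 1 = -5)
P = 1/64 (P = -5/(-320) = -5*(-1/320) = 1/64 ≈ 0.015625)
-243 - 351*P = -243 - 351*1/64 = -243 - 351/64 = -15903/64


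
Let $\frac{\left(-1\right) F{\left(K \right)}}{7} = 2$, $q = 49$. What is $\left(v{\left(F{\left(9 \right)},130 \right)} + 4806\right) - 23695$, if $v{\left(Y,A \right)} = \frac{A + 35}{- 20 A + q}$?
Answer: $- \frac{48186004}{2551} \approx -18889.0$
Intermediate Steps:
$F{\left(K \right)} = -14$ ($F{\left(K \right)} = \left(-7\right) 2 = -14$)
$v{\left(Y,A \right)} = \frac{35 + A}{49 - 20 A}$ ($v{\left(Y,A \right)} = \frac{A + 35}{- 20 A + 49} = \frac{35 + A}{49 - 20 A}$)
$\left(v{\left(F{\left(9 \right)},130 \right)} + 4806\right) - 23695 = \left(\frac{-35 - 130}{-49 + 20 \cdot 130} + 4806\right) - 23695 = \left(\frac{-35 - 130}{-49 + 2600} + 4806\right) - 23695 = \left(\frac{1}{2551} \left(-165\right) + 4806\right) - 23695 = \left(- \frac{165}{2551} + 4806\right) - 23695 = \frac{12259941}{2551} - 23695 = - \frac{48186004}{2551}$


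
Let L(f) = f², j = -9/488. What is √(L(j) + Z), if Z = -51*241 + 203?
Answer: I*√2878684591/488 ≈ 109.95*I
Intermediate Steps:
j = -9/488 (j = -9*1/488 = -9/488 ≈ -0.018443)
Z = -12088 (Z = -12291 + 203 = -12088)
√(L(j) + Z) = √((-9/488)² - 12088) = √(81/238144 - 12088) = √(-2878684591/238144) = I*√2878684591/488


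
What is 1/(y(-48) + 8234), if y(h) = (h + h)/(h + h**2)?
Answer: 47/386996 ≈ 0.00012145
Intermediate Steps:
y(h) = 2*h/(h + h**2) (y(h) = (2*h)/(h + h**2) = 2*h/(h + h**2))
1/(y(-48) + 8234) = 1/(2/(1 - 48) + 8234) = 1/(2/(-47) + 8234) = 1/(2*(-1/47) + 8234) = 1/(-2/47 + 8234) = 1/(386996/47) = 47/386996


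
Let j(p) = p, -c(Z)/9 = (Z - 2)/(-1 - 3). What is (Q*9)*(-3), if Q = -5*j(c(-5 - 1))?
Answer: -2430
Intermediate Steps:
c(Z) = -9/2 + 9*Z/4 (c(Z) = -9*(Z - 2)/(-1 - 3) = -9*(-2 + Z)/(-4) = -9*(-2 + Z)*(-1)/4 = -9*(½ - Z/4) = -9/2 + 9*Z/4)
Q = 90 (Q = -5*(-9/2 + 9*(-5 - 1)/4) = -5*(-9/2 + (9/4)*(-6)) = -5*(-9/2 - 27/2) = -5*(-18) = 90)
(Q*9)*(-3) = (90*9)*(-3) = 810*(-3) = -2430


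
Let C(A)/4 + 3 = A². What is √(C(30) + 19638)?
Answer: 7*√474 ≈ 152.40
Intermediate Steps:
C(A) = -12 + 4*A²
√(C(30) + 19638) = √((-12 + 4*30²) + 19638) = √((-12 + 4*900) + 19638) = √((-12 + 3600) + 19638) = √(3588 + 19638) = √23226 = 7*√474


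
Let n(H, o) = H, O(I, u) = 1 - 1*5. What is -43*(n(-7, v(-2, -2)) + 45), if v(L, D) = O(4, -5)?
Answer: -1634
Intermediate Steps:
O(I, u) = -4 (O(I, u) = 1 - 5 = -4)
v(L, D) = -4
-43*(n(-7, v(-2, -2)) + 45) = -43*(-7 + 45) = -43*38 = -1634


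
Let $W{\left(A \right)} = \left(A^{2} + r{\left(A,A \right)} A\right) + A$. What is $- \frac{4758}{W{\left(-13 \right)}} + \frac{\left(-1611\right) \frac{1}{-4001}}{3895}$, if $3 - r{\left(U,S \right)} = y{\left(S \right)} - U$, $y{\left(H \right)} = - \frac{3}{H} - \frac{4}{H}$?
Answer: $- \frac{74147700387}{4566081235} \approx -16.239$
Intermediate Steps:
$y{\left(H \right)} = - \frac{7}{H}$
$r{\left(U,S \right)} = 3 + U + \frac{7}{S}$ ($r{\left(U,S \right)} = 3 - \left(- \frac{7}{S} - U\right) = 3 - \left(- U - \frac{7}{S}\right) = 3 + \left(U + \frac{7}{S}\right) = 3 + U + \frac{7}{S}$)
$W{\left(A \right)} = A + A^{2} + A \left(3 + A + \frac{7}{A}\right)$ ($W{\left(A \right)} = \left(A^{2} + \left(3 + A + \frac{7}{A}\right) A\right) + A = \left(A^{2} + A \left(3 + A + \frac{7}{A}\right)\right) + A = A + A^{2} + A \left(3 + A + \frac{7}{A}\right)$)
$- \frac{4758}{W{\left(-13 \right)}} + \frac{\left(-1611\right) \frac{1}{-4001}}{3895} = - \frac{4758}{7 + 2 \left(-13\right) \left(2 - 13\right)} + \frac{\left(-1611\right) \frac{1}{-4001}}{3895} = - \frac{4758}{7 + 2 \left(-13\right) \left(-11\right)} + \left(-1611\right) \left(- \frac{1}{4001}\right) \frac{1}{3895} = - \frac{4758}{7 + 286} + \frac{1611}{4001} \cdot \frac{1}{3895} = - \frac{4758}{293} + \frac{1611}{15583895} = - \frac{74147700387}{4566081235}$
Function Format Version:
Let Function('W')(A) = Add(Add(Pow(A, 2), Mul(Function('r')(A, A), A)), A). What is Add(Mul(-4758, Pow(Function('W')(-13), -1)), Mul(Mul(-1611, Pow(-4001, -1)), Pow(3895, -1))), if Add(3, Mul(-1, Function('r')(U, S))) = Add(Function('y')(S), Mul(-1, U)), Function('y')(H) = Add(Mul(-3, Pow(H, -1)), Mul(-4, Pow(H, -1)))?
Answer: Rational(-74147700387, 4566081235) ≈ -16.239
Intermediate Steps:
Function('y')(H) = Mul(-7, Pow(H, -1))
Function('r')(U, S) = Add(3, U, Mul(7, Pow(S, -1))) (Function('r')(U, S) = Add(3, Mul(-1, Add(Mul(-7, Pow(S, -1)), Mul(-1, U)))) = Add(3, Mul(-1, Add(Mul(-1, U), Mul(-7, Pow(S, -1))))) = Add(3, Add(U, Mul(7, Pow(S, -1)))) = Add(3, U, Mul(7, Pow(S, -1))))
Function('W')(A) = Add(A, Pow(A, 2), Mul(A, Add(3, A, Mul(7, Pow(A, -1))))) (Function('W')(A) = Add(Add(Pow(A, 2), Mul(Add(3, A, Mul(7, Pow(A, -1))), A)), A) = Add(Add(Pow(A, 2), Mul(A, Add(3, A, Mul(7, Pow(A, -1))))), A) = Add(A, Pow(A, 2), Mul(A, Add(3, A, Mul(7, Pow(A, -1))))))
Add(Mul(-4758, Pow(Function('W')(-13), -1)), Mul(Mul(-1611, Pow(-4001, -1)), Pow(3895, -1))) = Add(Mul(-4758, Pow(Add(7, Mul(2, -13, Add(2, -13))), -1)), Mul(Mul(-1611, Pow(-4001, -1)), Pow(3895, -1))) = Add(Mul(-4758, Pow(Add(7, Mul(2, -13, -11)), -1)), Mul(Mul(-1611, Rational(-1, 4001)), Rational(1, 3895))) = Add(Mul(-4758, Pow(Add(7, 286), -1)), Mul(Rational(1611, 4001), Rational(1, 3895))) = Add(Mul(-4758, Pow(293, -1)), Rational(1611, 15583895)) = Add(Mul(-4758, Rational(1, 293)), Rational(1611, 15583895)) = Add(Rational(-4758, 293), Rational(1611, 15583895)) = Rational(-74147700387, 4566081235)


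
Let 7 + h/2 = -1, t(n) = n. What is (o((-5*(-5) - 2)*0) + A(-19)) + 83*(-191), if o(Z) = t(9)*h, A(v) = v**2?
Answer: -15636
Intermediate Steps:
h = -16 (h = -14 + 2*(-1) = -14 - 2 = -16)
o(Z) = -144 (o(Z) = 9*(-16) = -144)
(o((-5*(-5) - 2)*0) + A(-19)) + 83*(-191) = (-144 + (-19)**2) + 83*(-191) = (-144 + 361) - 15853 = 217 - 15853 = -15636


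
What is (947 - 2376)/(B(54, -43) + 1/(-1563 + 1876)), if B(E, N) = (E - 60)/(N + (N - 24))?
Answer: -24600235/994 ≈ -24749.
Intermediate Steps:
B(E, N) = (-60 + E)/(-24 + 2*N) (B(E, N) = (-60 + E)/(N + (-24 + N)) = (-60 + E)/(-24 + 2*N))
(947 - 2376)/(B(54, -43) + 1/(-1563 + 1876)) = (947 - 2376)/((-60 + 54)/(2*(-12 - 43)) + 1/(-1563 + 1876)) = -1429/((½)*(-6)/(-55) + 1/313) = -1429/((½)*(-1/55)*(-6) + 1/313) = -1429/(3/55 + 1/313) = -1429/994/17215 = -1429*17215/994 = -24600235/994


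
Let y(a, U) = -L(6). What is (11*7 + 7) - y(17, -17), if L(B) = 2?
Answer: 86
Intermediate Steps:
y(a, U) = -2 (y(a, U) = -1*2 = -2)
(11*7 + 7) - y(17, -17) = (11*7 + 7) - 1*(-2) = (77 + 7) + 2 = 84 + 2 = 86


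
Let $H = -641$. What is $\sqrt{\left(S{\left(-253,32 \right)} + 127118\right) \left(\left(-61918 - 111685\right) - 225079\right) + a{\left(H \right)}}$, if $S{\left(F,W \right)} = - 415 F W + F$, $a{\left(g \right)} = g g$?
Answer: $i \sqrt{1390086111929} \approx 1.179 \cdot 10^{6} i$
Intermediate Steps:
$a{\left(g \right)} = g^{2}$
$S{\left(F,W \right)} = F - 415 F W$ ($S{\left(F,W \right)} = - 415 F W + F = F - 415 F W$)
$\sqrt{\left(S{\left(-253,32 \right)} + 127118\right) \left(\left(-61918 - 111685\right) - 225079\right) + a{\left(H \right)}} = \sqrt{\left(- 253 \left(1 - 13280\right) + 127118\right) \left(\left(-61918 - 111685\right) - 225079\right) + \left(-641\right)^{2}} = \sqrt{\left(- 253 \left(1 - 13280\right) + 127118\right) \left(-173603 - 225079\right) + 410881} = \sqrt{\left(\left(-253\right) \left(-13279\right) + 127118\right) \left(-398682\right) + 410881} = \sqrt{\left(3359587 + 127118\right) \left(-398682\right) + 410881} = \sqrt{3486705 \left(-398682\right) + 410881} = \sqrt{-1390086522810 + 410881} = \sqrt{-1390086111929} = i \sqrt{1390086111929}$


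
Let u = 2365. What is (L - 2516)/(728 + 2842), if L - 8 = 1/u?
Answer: -348907/496650 ≈ -0.70252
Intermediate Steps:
L = 18921/2365 (L = 8 + 1/2365 = 18921/2365 ≈ 8.0004)
(L - 2516)/(728 + 2842) = (18921/2365 - 2516)/(728 + 2842) = -5931419/2365/3570 = -5931419/2365*1/3570 = -348907/496650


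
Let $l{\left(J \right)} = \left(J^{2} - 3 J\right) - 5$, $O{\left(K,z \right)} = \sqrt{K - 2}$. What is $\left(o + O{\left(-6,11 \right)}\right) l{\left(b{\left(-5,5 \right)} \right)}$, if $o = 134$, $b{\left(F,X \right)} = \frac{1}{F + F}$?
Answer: $- \frac{31423}{50} - \frac{469 i \sqrt{2}}{50} \approx -628.46 - 13.265 i$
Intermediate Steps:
$b{\left(F,X \right)} = \frac{1}{2 F}$
$O{\left(K,z \right)} = \sqrt{-2 + K}$
$l{\left(J \right)} = -5 + J^{2} - 3 J$
$\left(o + O{\left(-6,11 \right)}\right) l{\left(b{\left(-5,5 \right)} \right)} = \left(134 + \sqrt{-2 - 6}\right) \left(-5 + \left(\frac{1}{2 \left(-5\right)}\right)^{2} - 3 \frac{1}{2 \left(-5\right)}\right) = \left(134 + \sqrt{-8}\right) \left(-5 + \left(\frac{1}{2} \left(- \frac{1}{5}\right)\right)^{2} - 3 \cdot \frac{1}{2} \left(- \frac{1}{5}\right)\right) = \left(134 + 2 i \sqrt{2}\right) \left(-5 + \left(- \frac{1}{10}\right)^{2} - - \frac{3}{10}\right) = \left(134 + 2 i \sqrt{2}\right) \left(-5 + \frac{1}{100} + \frac{3}{10}\right) = \left(134 + 2 i \sqrt{2}\right) \left(- \frac{469}{100}\right) = - \frac{31423}{50} - \frac{469 i \sqrt{2}}{50}$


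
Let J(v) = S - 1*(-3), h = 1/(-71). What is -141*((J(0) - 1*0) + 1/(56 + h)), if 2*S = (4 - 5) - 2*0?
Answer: -940799/2650 ≈ -355.02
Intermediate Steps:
S = -1/2 (S = ((4 - 5) - 2*0)/2 = (-1 + 0)/2 = (1/2)*(-1) = -1/2 ≈ -0.50000)
h = -1/71 ≈ -0.014085
J(v) = 5/2 (J(v) = -1/2 - 1*(-3) = -1/2 + 3 = 5/2)
-141*((J(0) - 1*0) + 1/(56 + h)) = -141*((5/2 - 1*0) + 1/(56 - 1/71)) = -141*((5/2 + 0) + 1/(3975/71)) = -141*(5/2 + 71/3975) = -141*20017/7950 = -940799/2650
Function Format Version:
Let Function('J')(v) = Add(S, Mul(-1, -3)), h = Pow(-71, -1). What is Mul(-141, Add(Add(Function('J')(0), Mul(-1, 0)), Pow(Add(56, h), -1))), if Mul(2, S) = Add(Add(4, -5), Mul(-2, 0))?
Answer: Rational(-940799, 2650) ≈ -355.02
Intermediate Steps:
S = Rational(-1, 2) (S = Mul(Rational(1, 2), Add(Add(4, -5), Mul(-2, 0))) = Mul(Rational(1, 2), Add(-1, 0)) = Mul(Rational(1, 2), -1) = Rational(-1, 2) ≈ -0.50000)
h = Rational(-1, 71) ≈ -0.014085
Function('J')(v) = Rational(5, 2) (Function('J')(v) = Add(Rational(-1, 2), Mul(-1, -3)) = Add(Rational(-1, 2), 3) = Rational(5, 2))
Mul(-141, Add(Add(Function('J')(0), Mul(-1, 0)), Pow(Add(56, h), -1))) = Mul(-141, Add(Add(Rational(5, 2), Mul(-1, 0)), Pow(Add(56, Rational(-1, 71)), -1))) = Mul(-141, Add(Add(Rational(5, 2), 0), Pow(Rational(3975, 71), -1))) = Mul(-141, Add(Rational(5, 2), Rational(71, 3975))) = Mul(-141, Rational(20017, 7950)) = Rational(-940799, 2650)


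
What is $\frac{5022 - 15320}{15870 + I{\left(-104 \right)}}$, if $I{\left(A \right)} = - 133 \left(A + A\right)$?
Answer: $- \frac{5149}{21767} \approx -0.23655$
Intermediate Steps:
$I{\left(A \right)} = - 266 A$ ($I{\left(A \right)} = - 133 \cdot 2 A = - 266 A$)
$\frac{5022 - 15320}{15870 + I{\left(-104 \right)}} = \frac{5022 - 15320}{15870 - -27664} = - \frac{10298}{15870 + 27664} = - \frac{10298}{43534} = \left(-10298\right) \frac{1}{43534} = - \frac{5149}{21767}$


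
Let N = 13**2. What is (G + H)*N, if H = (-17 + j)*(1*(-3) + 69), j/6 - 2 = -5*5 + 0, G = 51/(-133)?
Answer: -229948329/133 ≈ -1.7289e+6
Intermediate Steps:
G = -51/133 (G = 51*(-1/133) = -51/133 ≈ -0.38346)
j = -138 (j = 12 + 6*(-5*5 + 0) = 12 + 6*(-25 + 0) = 12 + 6*(-25) = 12 - 150 = -138)
N = 169
H = -10230 (H = (-17 - 138)*(1*(-3) + 69) = -155*(-3 + 69) = -155*66 = -10230)
(G + H)*N = (-51/133 - 10230)*169 = -1360641/133*169 = -229948329/133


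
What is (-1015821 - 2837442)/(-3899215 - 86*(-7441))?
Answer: 3853263/3259289 ≈ 1.1822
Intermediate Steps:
(-1015821 - 2837442)/(-3899215 - 86*(-7441)) = -3853263/(-3899215 + 639926) = -3853263/(-3259289) = -3853263*(-1/3259289) = 3853263/3259289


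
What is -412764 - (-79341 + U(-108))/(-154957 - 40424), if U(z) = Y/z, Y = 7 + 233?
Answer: -725816901845/1758429 ≈ -4.1276e+5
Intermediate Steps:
Y = 240
U(z) = 240/z
-412764 - (-79341 + U(-108))/(-154957 - 40424) = -412764 - (-79341 + 240/(-108))/(-154957 - 40424) = -412764 - (-79341 + 240*(-1/108))/(-195381) = -412764 - (-79341 - 20/9)*(-1)/195381 = -412764 - (-714089)*(-1)/(9*195381) = -412764 - 1*714089/1758429 = -412764 - 714089/1758429 = -725816901845/1758429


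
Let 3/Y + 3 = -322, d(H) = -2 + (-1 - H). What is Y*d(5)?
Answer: 24/325 ≈ 0.073846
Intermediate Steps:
d(H) = -3 - H
Y = -3/325 (Y = 3/(-3 - 322) = 3/(-325) = 3*(-1/325) = -3/325 ≈ -0.0092308)
Y*d(5) = -3*(-3 - 1*5)/325 = -3*(-3 - 5)/325 = -3/325*(-8) = 24/325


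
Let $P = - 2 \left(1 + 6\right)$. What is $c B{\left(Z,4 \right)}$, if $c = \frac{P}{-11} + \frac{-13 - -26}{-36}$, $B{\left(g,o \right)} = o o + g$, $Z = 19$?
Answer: $\frac{12635}{396} \approx 31.907$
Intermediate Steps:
$P = -14$ ($P = \left(-2\right) 7 = -14$)
$B{\left(g,o \right)} = g + o^{2}$ ($B{\left(g,o \right)} = o^{2} + g = g + o^{2}$)
$c = \frac{361}{396}$ ($c = - \frac{14}{-11} + \frac{-13 - -26}{-36} = \left(-14\right) \left(- \frac{1}{11}\right) + \left(-13 + 26\right) \left(- \frac{1}{36}\right) = \frac{14}{11} + 13 \left(- \frac{1}{36}\right) = \frac{14}{11} - \frac{13}{36} = \frac{361}{396} \approx 0.91162$)
$c B{\left(Z,4 \right)} = \frac{361 \left(19 + 4^{2}\right)}{396} = \frac{361 \left(19 + 16\right)}{396} = \frac{361}{396} \cdot 35 = \frac{12635}{396}$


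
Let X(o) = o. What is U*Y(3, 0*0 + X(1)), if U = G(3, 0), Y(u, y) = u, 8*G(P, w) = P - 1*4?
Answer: -3/8 ≈ -0.37500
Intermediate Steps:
G(P, w) = -1/2 + P/8 (G(P, w) = (P - 1*4)/8 = (P - 4)/8 = (-4 + P)/8 = -1/2 + P/8)
U = -1/8 (U = -1/2 + (1/8)*3 = -1/2 + 3/8 = -1/8 ≈ -0.12500)
U*Y(3, 0*0 + X(1)) = -1/8*3 = -3/8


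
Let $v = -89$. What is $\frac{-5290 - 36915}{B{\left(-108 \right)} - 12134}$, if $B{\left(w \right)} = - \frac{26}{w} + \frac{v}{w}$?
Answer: $\frac{4558140}{1310357} \approx 3.4785$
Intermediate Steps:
$B{\left(w \right)} = - \frac{115}{w}$ ($B{\left(w \right)} = - \frac{26}{w} - \frac{89}{w} = - \frac{115}{w}$)
$\frac{-5290 - 36915}{B{\left(-108 \right)} - 12134} = \frac{-5290 - 36915}{- \frac{115}{-108} - 12134} = - \frac{42205}{\left(-115\right) \left(- \frac{1}{108}\right) - 12134} = - \frac{42205}{\frac{115}{108} - 12134} = - \frac{42205}{- \frac{1310357}{108}} = \left(-42205\right) \left(- \frac{108}{1310357}\right) = \frac{4558140}{1310357}$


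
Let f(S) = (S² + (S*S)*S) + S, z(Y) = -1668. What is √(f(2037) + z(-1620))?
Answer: 3*√939601599 ≈ 91959.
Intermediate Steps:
f(S) = S + S² + S³ (f(S) = (S² + S²*S) + S = (S² + S³) + S = S + S² + S³)
√(f(2037) + z(-1620)) = √(2037*(1 + 2037 + 2037²) - 1668) = √(2037*(1 + 2037 + 4149369) - 1668) = √(2037*4151407 - 1668) = √(8456416059 - 1668) = √8456414391 = 3*√939601599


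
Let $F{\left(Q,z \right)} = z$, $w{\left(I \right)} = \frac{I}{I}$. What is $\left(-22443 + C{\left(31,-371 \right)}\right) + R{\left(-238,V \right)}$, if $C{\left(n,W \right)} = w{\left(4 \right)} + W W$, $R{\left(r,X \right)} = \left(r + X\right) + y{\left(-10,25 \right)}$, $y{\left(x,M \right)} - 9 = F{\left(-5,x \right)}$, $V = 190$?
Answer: $115150$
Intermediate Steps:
$w{\left(I \right)} = 1$
$y{\left(x,M \right)} = 9 + x$
$R{\left(r,X \right)} = -1 + X + r$ ($R{\left(r,X \right)} = \left(r + X\right) + \left(9 - 10\right) = \left(X + r\right) - 1 = -1 + X + r$)
$C{\left(n,W \right)} = 1 + W^{2}$ ($C{\left(n,W \right)} = 1 + W W = 1 + W^{2}$)
$\left(-22443 + C{\left(31,-371 \right)}\right) + R{\left(-238,V \right)} = \left(-22443 + \left(1 + \left(-371\right)^{2}\right)\right) - 49 = \left(-22443 + \left(1 + 137641\right)\right) - 49 = \left(-22443 + 137642\right) - 49 = 115199 - 49 = 115150$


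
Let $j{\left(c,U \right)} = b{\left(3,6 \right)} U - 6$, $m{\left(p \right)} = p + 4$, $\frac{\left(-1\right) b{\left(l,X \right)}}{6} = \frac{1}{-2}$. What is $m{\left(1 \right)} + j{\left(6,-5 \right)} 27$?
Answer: $-562$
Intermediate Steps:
$b{\left(l,X \right)} = 3$ ($b{\left(l,X \right)} = - \frac{6}{-2} = \left(-6\right) \left(- \frac{1}{2}\right) = 3$)
$m{\left(p \right)} = 4 + p$
$j{\left(c,U \right)} = -6 + 3 U$ ($j{\left(c,U \right)} = 3 U - 6 = -6 + 3 U$)
$m{\left(1 \right)} + j{\left(6,-5 \right)} 27 = \left(4 + 1\right) + \left(-6 + 3 \left(-5\right)\right) 27 = 5 + \left(-6 - 15\right) 27 = 5 - 567 = -562$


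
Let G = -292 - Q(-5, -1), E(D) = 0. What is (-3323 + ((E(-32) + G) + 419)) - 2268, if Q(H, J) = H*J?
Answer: -5469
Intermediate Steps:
G = -297 (G = -292 - (-5)*(-1) = -292 - 1*5 = -292 - 5 = -297)
(-3323 + ((E(-32) + G) + 419)) - 2268 = (-3323 + ((0 - 297) + 419)) - 2268 = (-3323 + (-297 + 419)) - 2268 = (-3323 + 122) - 2268 = -3201 - 2268 = -5469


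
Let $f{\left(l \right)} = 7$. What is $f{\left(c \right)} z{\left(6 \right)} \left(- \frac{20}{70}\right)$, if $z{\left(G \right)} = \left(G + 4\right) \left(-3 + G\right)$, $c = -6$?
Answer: $-60$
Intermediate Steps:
$z{\left(G \right)} = \left(-3 + G\right) \left(4 + G\right)$ ($z{\left(G \right)} = \left(4 + G\right) \left(-3 + G\right) = \left(-3 + G\right) \left(4 + G\right)$)
$f{\left(c \right)} z{\left(6 \right)} \left(- \frac{20}{70}\right) = 7 \left(-12 + 6 + 6^{2}\right) \left(- \frac{20}{70}\right) = 7 \left(-12 + 6 + 36\right) \left(\left(-20\right) \frac{1}{70}\right) = 7 \cdot 30 \left(- \frac{2}{7}\right) = 210 \left(- \frac{2}{7}\right) = -60$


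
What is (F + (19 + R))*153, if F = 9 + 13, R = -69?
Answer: -4284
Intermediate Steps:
F = 22
(F + (19 + R))*153 = (22 + (19 - 69))*153 = (22 - 50)*153 = -28*153 = -4284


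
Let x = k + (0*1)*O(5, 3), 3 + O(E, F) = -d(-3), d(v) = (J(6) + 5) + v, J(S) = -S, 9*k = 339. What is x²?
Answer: 12769/9 ≈ 1418.8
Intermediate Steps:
k = 113/3 (k = (⅑)*339 = 113/3 ≈ 37.667)
d(v) = -1 + v (d(v) = (-1*6 + 5) + v = (-6 + 5) + v = -1 + v)
O(E, F) = 1 (O(E, F) = -3 - (-1 - 3) = -3 - 1*(-4) = -3 + 4 = 1)
x = 113/3 (x = 113/3 + (0*1)*1 = 113/3 + 0*1 = 113/3 + 0 = 113/3 ≈ 37.667)
x² = (113/3)² = 12769/9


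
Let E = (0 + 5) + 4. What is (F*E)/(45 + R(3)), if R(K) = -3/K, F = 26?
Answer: 117/22 ≈ 5.3182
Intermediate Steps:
E = 9 (E = 5 + 4 = 9)
(F*E)/(45 + R(3)) = (26*9)/(45 - 3/3) = 234/(45 - 3*⅓) = 234/(45 - 1) = 234/44 = 234*(1/44) = 117/22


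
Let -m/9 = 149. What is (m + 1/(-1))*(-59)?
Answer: 79178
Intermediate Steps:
m = -1341 (m = -9*149 = -1341)
(m + 1/(-1))*(-59) = (-1341 + 1/(-1))*(-59) = (-1341 - 1)*(-59) = -1342*(-59) = 79178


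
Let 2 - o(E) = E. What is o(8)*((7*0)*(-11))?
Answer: 0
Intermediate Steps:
o(E) = 2 - E
o(8)*((7*0)*(-11)) = (2 - 1*8)*((7*0)*(-11)) = (2 - 8)*(0*(-11)) = -6*0 = 0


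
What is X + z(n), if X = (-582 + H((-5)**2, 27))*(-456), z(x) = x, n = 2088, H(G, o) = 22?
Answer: 257448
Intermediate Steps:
X = 255360 (X = (-582 + 22)*(-456) = -560*(-456) = 255360)
X + z(n) = 255360 + 2088 = 257448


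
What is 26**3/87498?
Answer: 8788/43749 ≈ 0.20087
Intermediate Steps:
26**3/87498 = 17576*(1/87498) = 8788/43749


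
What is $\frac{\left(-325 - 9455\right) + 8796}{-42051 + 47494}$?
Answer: $- \frac{984}{5443} \approx -0.18078$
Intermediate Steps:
$\frac{\left(-325 - 9455\right) + 8796}{-42051 + 47494} = \frac{\left(-325 - 9455\right) + 8796}{5443} = \left(-9780 + 8796\right) \frac{1}{5443} = \left(-984\right) \frac{1}{5443} = - \frac{984}{5443}$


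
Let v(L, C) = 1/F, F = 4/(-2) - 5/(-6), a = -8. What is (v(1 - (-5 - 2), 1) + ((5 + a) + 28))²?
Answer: 28561/49 ≈ 582.88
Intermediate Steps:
F = -7/6 (F = 4*(-½) - 5*(-⅙) = -2 + ⅚ = -7/6 ≈ -1.1667)
v(L, C) = -6/7 (v(L, C) = 1/(-7/6) = -6/7)
(v(1 - (-5 - 2), 1) + ((5 + a) + 28))² = (-6/7 + ((5 - 8) + 28))² = (-6/7 + (-3 + 28))² = (-6/7 + 25)² = (169/7)² = 28561/49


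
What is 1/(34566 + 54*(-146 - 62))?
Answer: 1/23334 ≈ 4.2856e-5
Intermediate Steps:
1/(34566 + 54*(-146 - 62)) = 1/(34566 + 54*(-208)) = 1/(34566 - 11232) = 1/23334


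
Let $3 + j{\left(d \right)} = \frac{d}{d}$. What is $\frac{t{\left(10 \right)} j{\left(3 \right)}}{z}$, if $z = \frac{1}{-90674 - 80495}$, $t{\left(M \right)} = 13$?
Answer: $4450394$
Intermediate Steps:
$j{\left(d \right)} = -2$ ($j{\left(d \right)} = -3 + \frac{d}{d} = -3 + 1 = -2$)
$z = - \frac{1}{171169}$ ($z = \frac{1}{-171169} = - \frac{1}{171169} \approx -5.8422 \cdot 10^{-6}$)
$\frac{t{\left(10 \right)} j{\left(3 \right)}}{z} = \frac{13 \left(-2\right)}{- \frac{1}{171169}} = \left(-26\right) \left(-171169\right) = 4450394$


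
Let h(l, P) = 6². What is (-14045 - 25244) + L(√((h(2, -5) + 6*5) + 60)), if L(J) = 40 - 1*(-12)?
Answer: -39237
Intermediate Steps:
h(l, P) = 36
L(J) = 52 (L(J) = 40 + 12 = 52)
(-14045 - 25244) + L(√((h(2, -5) + 6*5) + 60)) = (-14045 - 25244) + 52 = -39289 + 52 = -39237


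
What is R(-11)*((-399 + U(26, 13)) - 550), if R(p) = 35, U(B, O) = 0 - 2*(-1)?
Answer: -33145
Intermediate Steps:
U(B, O) = 2 (U(B, O) = 0 + 2 = 2)
R(-11)*((-399 + U(26, 13)) - 550) = 35*((-399 + 2) - 550) = 35*(-397 - 550) = 35*(-947) = -33145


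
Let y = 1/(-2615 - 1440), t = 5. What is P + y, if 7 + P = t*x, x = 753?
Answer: 15238689/4055 ≈ 3758.0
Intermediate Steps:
y = -1/4055 (y = 1/(-4055) = -1/4055 ≈ -0.00024661)
P = 3758 (P = -7 + 5*753 = -7 + 3765 = 3758)
P + y = 3758 - 1/4055 = 15238689/4055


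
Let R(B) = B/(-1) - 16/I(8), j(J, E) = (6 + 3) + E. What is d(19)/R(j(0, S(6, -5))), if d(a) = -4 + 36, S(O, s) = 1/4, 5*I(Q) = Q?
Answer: -128/77 ≈ -1.6623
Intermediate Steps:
I(Q) = Q/5
S(O, s) = ¼
j(J, E) = 9 + E
d(a) = 32
R(B) = -10 - B (R(B) = B/(-1) - 16/((⅕)*8) = B*(-1) - 16/8/5 = -B - 16*5/8 = -B - 10 = -10 - B)
d(19)/R(j(0, S(6, -5))) = 32/(-10 - (9 + ¼)) = 32/(-10 - 1*37/4) = 32/(-10 - 37/4) = 32/(-77/4) = 32*(-4/77) = -128/77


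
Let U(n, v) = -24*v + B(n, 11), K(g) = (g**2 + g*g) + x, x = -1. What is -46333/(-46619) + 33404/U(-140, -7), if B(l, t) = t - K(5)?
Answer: 781642183/3030235 ≈ 257.95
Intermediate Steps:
K(g) = -1 + 2*g**2 (K(g) = (g**2 + g*g) - 1 = (g**2 + g**2) - 1 = 2*g**2 - 1 = -1 + 2*g**2)
B(l, t) = -49 + t (B(l, t) = t - (-1 + 2*5**2) = t - (-1 + 2*25) = t - (-1 + 50) = t - 1*49 = t - 49 = -49 + t)
U(n, v) = -38 - 24*v (U(n, v) = -24*v + (-49 + 11) = -24*v - 38 = -38 - 24*v)
-46333/(-46619) + 33404/U(-140, -7) = -46333/(-46619) + 33404/(-38 - 24*(-7)) = -46333*(-1/46619) + 33404/(-38 + 168) = 46333/46619 + 33404/130 = 46333/46619 + 33404*(1/130) = 46333/46619 + 16702/65 = 781642183/3030235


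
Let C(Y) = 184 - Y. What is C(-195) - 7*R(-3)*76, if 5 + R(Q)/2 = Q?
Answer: 8891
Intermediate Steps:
R(Q) = -10 + 2*Q
C(-195) - 7*R(-3)*76 = (184 - 1*(-195)) - 7*(-10 + 2*(-3))*76 = (184 + 195) - 7*(-10 - 6)*76 = 379 - 7*(-16)*76 = 379 - (-112)*76 = 379 - 1*(-8512) = 379 + 8512 = 8891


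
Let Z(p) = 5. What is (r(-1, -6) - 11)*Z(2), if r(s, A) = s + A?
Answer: -90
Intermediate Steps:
r(s, A) = A + s
(r(-1, -6) - 11)*Z(2) = ((-6 - 1) - 11)*5 = (-7 - 11)*5 = -18*5 = -90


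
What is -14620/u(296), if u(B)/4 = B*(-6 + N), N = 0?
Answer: 3655/1776 ≈ 2.0580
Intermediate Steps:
u(B) = -24*B (u(B) = 4*(B*(-6 + 0)) = 4*(B*(-6)) = 4*(-6*B) = -24*B)
-14620/u(296) = -14620/((-24*296)) = -14620/(-7104) = -14620*(-1/7104) = 3655/1776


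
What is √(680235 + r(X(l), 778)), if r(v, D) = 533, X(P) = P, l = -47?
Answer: 8*√10637 ≈ 825.09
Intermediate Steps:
√(680235 + r(X(l), 778)) = √(680235 + 533) = √680768 = 8*√10637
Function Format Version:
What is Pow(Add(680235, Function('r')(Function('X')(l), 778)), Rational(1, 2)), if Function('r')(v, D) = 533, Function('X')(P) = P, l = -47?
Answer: Mul(8, Pow(10637, Rational(1, 2))) ≈ 825.09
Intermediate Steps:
Pow(Add(680235, Function('r')(Function('X')(l), 778)), Rational(1, 2)) = Pow(Add(680235, 533), Rational(1, 2)) = Pow(680768, Rational(1, 2)) = Mul(8, Pow(10637, Rational(1, 2)))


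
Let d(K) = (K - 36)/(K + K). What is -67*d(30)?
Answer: 67/10 ≈ 6.7000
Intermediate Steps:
d(K) = (-36 + K)/(2*K) (d(K) = (-36 + K)/((2*K)) = (-36 + K)*(1/(2*K)) = (-36 + K)/(2*K))
-67*d(30) = -67*(-36 + 30)/(2*30) = -67*(-6)/(2*30) = -67*(-⅒) = 67/10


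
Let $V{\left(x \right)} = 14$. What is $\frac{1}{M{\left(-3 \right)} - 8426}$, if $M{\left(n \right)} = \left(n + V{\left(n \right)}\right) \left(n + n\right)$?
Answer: $- \frac{1}{8492} \approx -0.00011776$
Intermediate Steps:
$M{\left(n \right)} = 2 n \left(14 + n\right)$ ($M{\left(n \right)} = \left(n + 14\right) \left(n + n\right) = \left(14 + n\right) 2 n = 2 n \left(14 + n\right)$)
$\frac{1}{M{\left(-3 \right)} - 8426} = \frac{1}{2 \left(-3\right) \left(14 - 3\right) - 8426} = \frac{1}{2 \left(-3\right) 11 - 8426} = \frac{1}{-66 - 8426} = \frac{1}{-8492} = - \frac{1}{8492}$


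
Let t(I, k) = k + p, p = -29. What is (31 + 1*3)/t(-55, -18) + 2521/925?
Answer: 87037/43475 ≈ 2.0020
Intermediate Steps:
t(I, k) = -29 + k (t(I, k) = k - 29 = -29 + k)
(31 + 1*3)/t(-55, -18) + 2521/925 = (31 + 1*3)/(-29 - 18) + 2521/925 = (31 + 3)/(-47) + 2521*(1/925) = 34*(-1/47) + 2521/925 = -34/47 + 2521/925 = 87037/43475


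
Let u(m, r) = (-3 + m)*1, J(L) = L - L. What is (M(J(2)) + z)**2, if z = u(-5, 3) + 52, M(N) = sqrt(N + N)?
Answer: 1936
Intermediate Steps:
J(L) = 0
M(N) = sqrt(2)*sqrt(N) (M(N) = sqrt(2*N) = sqrt(2)*sqrt(N))
u(m, r) = -3 + m
z = 44 (z = (-3 - 5) + 52 = -8 + 52 = 44)
(M(J(2)) + z)**2 = (sqrt(2)*sqrt(0) + 44)**2 = (sqrt(2)*0 + 44)**2 = (0 + 44)**2 = 44**2 = 1936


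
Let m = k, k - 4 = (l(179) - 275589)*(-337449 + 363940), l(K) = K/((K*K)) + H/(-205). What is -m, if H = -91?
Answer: 267896114672971/36695 ≈ 7.3006e+9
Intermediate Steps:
l(K) = 91/205 + 1/K (l(K) = K/((K*K)) - 91/(-205) = K/(K**2) - 91*(-1/205) = K/K**2 + 91/205 = 1/K + 91/205 = 91/205 + 1/K)
k = -267896114672971/36695 (k = 4 + ((91/205 + 1/179) - 275589)*(-337449 + 363940) = 4 + ((91/205 + 1/179) - 275589)*26491 = 4 + (16494/36695 - 275589)*26491 = 4 - 10112721861/36695*26491 = 4 - 267896114819751/36695 = -267896114672971/36695 ≈ -7.3006e+9)
m = -267896114672971/36695 ≈ -7.3006e+9
-m = -1*(-267896114672971/36695) = 267896114672971/36695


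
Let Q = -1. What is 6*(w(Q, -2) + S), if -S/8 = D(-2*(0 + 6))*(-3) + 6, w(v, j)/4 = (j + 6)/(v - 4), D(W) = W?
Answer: -10176/5 ≈ -2035.2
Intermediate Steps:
w(v, j) = 4*(6 + j)/(-4 + v) (w(v, j) = 4*((j + 6)/(v - 4)) = 4*((6 + j)/(-4 + v)) = 4*(6 + j)/(-4 + v))
S = -336 (S = -8*(-2*(0 + 6)*(-3) + 6) = -8*(-2*6*(-3) + 6) = -8*(-12*(-3) + 6) = -8*(36 + 6) = -8*42 = -336)
6*(w(Q, -2) + S) = 6*(4*(6 - 2)/(-4 - 1) - 336) = 6*(4*4/(-5) - 336) = 6*(4*(-⅕)*4 - 336) = 6*(-16/5 - 336) = 6*(-1696/5) = -10176/5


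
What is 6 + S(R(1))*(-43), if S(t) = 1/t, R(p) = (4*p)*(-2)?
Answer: 91/8 ≈ 11.375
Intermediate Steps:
R(p) = -8*p
S(t) = 1/t
6 + S(R(1))*(-43) = 6 - 43/(-8*1) = 6 - 43/(-8) = 6 - 1/8*(-43) = 6 + 43/8 = 91/8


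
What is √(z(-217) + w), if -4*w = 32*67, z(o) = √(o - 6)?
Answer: √(-536 + I*√223) ≈ 0.3225 + 23.154*I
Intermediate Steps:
z(o) = √(-6 + o)
w = -536 (w = -8*67 = -¼*2144 = -536)
√(z(-217) + w) = √(√(-6 - 217) - 536) = √(√(-223) - 536) = √(I*√223 - 536) = √(-536 + I*√223)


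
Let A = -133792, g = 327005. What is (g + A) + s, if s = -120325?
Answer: 72888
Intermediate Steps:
(g + A) + s = (327005 - 133792) - 120325 = 193213 - 120325 = 72888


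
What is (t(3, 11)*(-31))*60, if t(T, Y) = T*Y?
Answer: -61380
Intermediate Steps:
(t(3, 11)*(-31))*60 = ((3*11)*(-31))*60 = (33*(-31))*60 = -1023*60 = -61380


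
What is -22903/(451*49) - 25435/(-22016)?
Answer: 57855617/486531584 ≈ 0.11891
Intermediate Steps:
-22903/(451*49) - 25435/(-22016) = -22903/22099 - 25435*(-1/22016) = -22903*1/22099 + 25435/22016 = -22903/22099 + 25435/22016 = 57855617/486531584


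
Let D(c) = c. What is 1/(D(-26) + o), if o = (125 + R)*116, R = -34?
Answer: 1/10530 ≈ 9.4967e-5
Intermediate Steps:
o = 10556 (o = (125 - 34)*116 = 91*116 = 10556)
1/(D(-26) + o) = 1/(-26 + 10556) = 1/10530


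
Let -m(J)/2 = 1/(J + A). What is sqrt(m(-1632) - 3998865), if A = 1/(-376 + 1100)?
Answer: I*sqrt(5582817726091910969)/1181567 ≈ 1999.7*I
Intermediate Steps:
A = 1/724 ≈ 0.0013812
m(J) = -2/(1/724 + J) (m(J) = -2/(J + 1/724) = -2/(1/724 + J))
sqrt(m(-1632) - 3998865) = sqrt(-1448/(1 + 724*(-1632)) - 3998865) = sqrt(-1448/(1 - 1181568) - 3998865) = sqrt(-1448/(-1181567) - 3998865) = sqrt(-1448*(-1/1181567) - 3998865) = sqrt(1448/1181567 - 3998865) = sqrt(-4724926920007/1181567) = I*sqrt(5582817726091910969)/1181567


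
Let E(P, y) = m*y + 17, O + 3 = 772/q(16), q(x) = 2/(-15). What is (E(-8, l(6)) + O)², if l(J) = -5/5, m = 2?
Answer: 33385284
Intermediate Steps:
q(x) = -2/15 (q(x) = 2*(-1/15) = -2/15)
O = -5793 (O = -3 + 772/(-2/15) = -3 + 772*(-15/2) = -3 - 5790 = -5793)
l(J) = -1 (l(J) = -5*⅕ = -1)
E(P, y) = 17 + 2*y (E(P, y) = 2*y + 17 = 17 + 2*y)
(E(-8, l(6)) + O)² = ((17 + 2*(-1)) - 5793)² = ((17 - 2) - 5793)² = (15 - 5793)² = (-5778)² = 33385284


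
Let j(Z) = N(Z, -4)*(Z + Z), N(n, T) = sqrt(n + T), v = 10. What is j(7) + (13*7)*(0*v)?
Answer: 14*sqrt(3) ≈ 24.249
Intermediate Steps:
N(n, T) = sqrt(T + n)
j(Z) = 2*Z*sqrt(-4 + Z) (j(Z) = sqrt(-4 + Z)*(Z + Z) = sqrt(-4 + Z)*(2*Z) = 2*Z*sqrt(-4 + Z))
j(7) + (13*7)*(0*v) = 2*7*sqrt(-4 + 7) + (13*7)*(0*10) = 2*7*sqrt(3) + 91*0 = 14*sqrt(3) + 0 = 14*sqrt(3)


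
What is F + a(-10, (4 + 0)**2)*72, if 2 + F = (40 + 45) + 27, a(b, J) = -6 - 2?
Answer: -466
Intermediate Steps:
a(b, J) = -8
F = 110 (F = -2 + ((40 + 45) + 27) = -2 + (85 + 27) = -2 + 112 = 110)
F + a(-10, (4 + 0)**2)*72 = 110 - 8*72 = 110 - 576 = -466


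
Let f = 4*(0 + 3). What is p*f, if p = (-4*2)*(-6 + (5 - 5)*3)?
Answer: 576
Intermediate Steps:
f = 12 (f = 4*3 = 12)
p = 48 (p = -8*(-6 + 0*3) = -8*(-6 + 0) = -8*(-6) = 48)
p*f = 48*12 = 576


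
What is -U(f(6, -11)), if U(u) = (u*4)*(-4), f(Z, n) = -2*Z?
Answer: -192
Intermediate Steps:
U(u) = -16*u (U(u) = (4*u)*(-4) = -16*u)
-U(f(6, -11)) = -(-16)*(-2*6) = -(-16)*(-12) = -1*192 = -192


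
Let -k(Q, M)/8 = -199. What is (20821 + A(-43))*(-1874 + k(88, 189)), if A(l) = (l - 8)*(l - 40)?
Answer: -7065228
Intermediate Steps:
A(l) = (-40 + l)*(-8 + l) (A(l) = (-8 + l)*(-40 + l) = (-40 + l)*(-8 + l))
k(Q, M) = 1592 (k(Q, M) = -8*(-199) = 1592)
(20821 + A(-43))*(-1874 + k(88, 189)) = (20821 + (320 + (-43)² - 48*(-43)))*(-1874 + 1592) = (20821 + (320 + 1849 + 2064))*(-282) = (20821 + 4233)*(-282) = 25054*(-282) = -7065228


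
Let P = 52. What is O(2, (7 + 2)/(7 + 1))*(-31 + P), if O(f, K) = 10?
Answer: 210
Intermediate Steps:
O(2, (7 + 2)/(7 + 1))*(-31 + P) = 10*(-31 + 52) = 10*21 = 210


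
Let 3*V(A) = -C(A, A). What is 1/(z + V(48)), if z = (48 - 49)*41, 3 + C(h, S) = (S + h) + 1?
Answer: -3/217 ≈ -0.013825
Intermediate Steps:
C(h, S) = -2 + S + h (C(h, S) = -3 + ((S + h) + 1) = -3 + (1 + S + h) = -2 + S + h)
z = -41 (z = -1*41 = -41)
V(A) = ⅔ - 2*A/3 (V(A) = (-(-2 + A + A))/3 = (-(-2 + 2*A))/3 = (2 - 2*A)/3 = ⅔ - 2*A/3)
1/(z + V(48)) = 1/(-41 + (⅔ - ⅔*48)) = 1/(-41 + (⅔ - 32)) = 1/(-41 - 94/3) = 1/(-217/3) = -3/217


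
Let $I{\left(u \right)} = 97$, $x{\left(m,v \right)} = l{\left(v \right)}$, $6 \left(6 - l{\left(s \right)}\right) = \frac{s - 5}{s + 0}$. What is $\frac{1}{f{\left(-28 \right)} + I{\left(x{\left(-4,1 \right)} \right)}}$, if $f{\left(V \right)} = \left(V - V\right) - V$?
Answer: $\frac{1}{125} \approx 0.008$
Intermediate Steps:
$l{\left(s \right)} = 6 - \frac{-5 + s}{6 s}$ ($l{\left(s \right)} = 6 - \frac{\left(s - 5\right) \frac{1}{s + 0}}{6} = 6 - \frac{\left(-5 + s\right) \frac{1}{s}}{6} = 6 - \frac{\frac{1}{s} \left(-5 + s\right)}{6} = 6 - \frac{-5 + s}{6 s}$)
$x{\left(m,v \right)} = \frac{5 \left(1 + 7 v\right)}{6 v}$
$f{\left(V \right)} = - V$ ($f{\left(V \right)} = 0 - V = - V$)
$\frac{1}{f{\left(-28 \right)} + I{\left(x{\left(-4,1 \right)} \right)}} = \frac{1}{\left(-1\right) \left(-28\right) + 97} = \frac{1}{28 + 97} = \frac{1}{125}$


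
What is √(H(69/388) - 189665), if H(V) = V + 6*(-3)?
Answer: I*√7138902695/194 ≈ 435.53*I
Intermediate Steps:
H(V) = -18 + V (H(V) = V - 18 = -18 + V)
√(H(69/388) - 189665) = √((-18 + 69/388) - 189665) = √(-6915/388 - 189665) = √(-73596935/388) = I*√7138902695/194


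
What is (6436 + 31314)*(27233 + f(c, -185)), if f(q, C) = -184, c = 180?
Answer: 1021099750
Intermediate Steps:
(6436 + 31314)*(27233 + f(c, -185)) = (6436 + 31314)*(27233 - 184) = 37750*27049 = 1021099750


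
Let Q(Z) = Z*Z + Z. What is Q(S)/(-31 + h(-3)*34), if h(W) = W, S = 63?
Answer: -576/19 ≈ -30.316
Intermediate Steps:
Q(Z) = Z + Z**2 (Q(Z) = Z**2 + Z = Z + Z**2)
Q(S)/(-31 + h(-3)*34) = (63*(1 + 63))/(-31 - 3*34) = (63*64)/(-31 - 102) = 4032/(-133) = 4032*(-1/133) = -576/19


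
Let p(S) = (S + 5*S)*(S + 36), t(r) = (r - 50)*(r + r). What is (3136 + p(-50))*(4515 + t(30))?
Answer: 24318840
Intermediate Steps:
t(r) = 2*r*(-50 + r) (t(r) = (-50 + r)*(2*r) = 2*r*(-50 + r))
p(S) = 6*S*(36 + S) (p(S) = (6*S)*(36 + S) = 6*S*(36 + S))
(3136 + p(-50))*(4515 + t(30)) = (3136 + 6*(-50)*(36 - 50))*(4515 + 2*30*(-50 + 30)) = (3136 + 6*(-50)*(-14))*(4515 + 2*30*(-20)) = (3136 + 4200)*(4515 - 1200) = 7336*3315 = 24318840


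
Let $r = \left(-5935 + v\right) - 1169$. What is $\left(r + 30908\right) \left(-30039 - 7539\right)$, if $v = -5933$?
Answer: $-671556438$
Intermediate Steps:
$r = -13037$ ($r = \left(-5935 - 5933\right) - 1169 = -11868 - 1169 = -13037$)
$\left(r + 30908\right) \left(-30039 - 7539\right) = \left(-13037 + 30908\right) \left(-30039 - 7539\right) = 17871 \left(-37578\right) = -671556438$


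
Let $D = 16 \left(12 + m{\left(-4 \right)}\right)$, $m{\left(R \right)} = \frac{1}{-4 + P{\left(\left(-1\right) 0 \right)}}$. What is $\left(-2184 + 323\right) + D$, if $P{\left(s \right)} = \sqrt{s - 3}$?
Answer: $- \frac{31775}{19} - \frac{16 i \sqrt{3}}{19} \approx -1672.4 - 1.4586 i$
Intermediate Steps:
$P{\left(s \right)} = \sqrt{-3 + s}$
$m{\left(R \right)} = \frac{1}{-4 + i \sqrt{3}}$ ($m{\left(R \right)} = \frac{1}{-4 + \sqrt{-3 - 0}} = \frac{1}{-4 + \sqrt{-3 + 0}} = \frac{1}{-4 + \sqrt{-3}} = \frac{1}{-4 + i \sqrt{3}}$)
$D = \frac{3584}{19} - \frac{16 i \sqrt{3}}{19}$ ($D = 16 \left(12 - \left(\frac{4}{19} + \frac{i \sqrt{3}}{19}\right)\right) = 16 \left(\frac{224}{19} - \frac{i \sqrt{3}}{19}\right) = \frac{3584}{19} - \frac{16 i \sqrt{3}}{19} \approx 188.63 - 1.4586 i$)
$\left(-2184 + 323\right) + D = \left(-2184 + 323\right) + \left(\frac{3584}{19} - \frac{16 i \sqrt{3}}{19}\right) = -1861 + \left(\frac{3584}{19} - \frac{16 i \sqrt{3}}{19}\right) = - \frac{31775}{19} - \frac{16 i \sqrt{3}}{19}$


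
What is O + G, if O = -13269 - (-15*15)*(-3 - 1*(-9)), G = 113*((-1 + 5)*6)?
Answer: -9207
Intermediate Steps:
G = 2712 (G = 113*(4*6) = 113*24 = 2712)
O = -11919 (O = -13269 - (-225)*(-3 + 9) = -13269 - (-225)*6 = -13269 - 1*(-1350) = -13269 + 1350 = -11919)
O + G = -11919 + 2712 = -9207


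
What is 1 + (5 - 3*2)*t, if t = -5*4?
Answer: 21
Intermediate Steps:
t = -20
1 + (5 - 3*2)*t = 1 + (5 - 3*2)*(-20) = 1 + (5 - 6)*(-20) = 1 - 1*(-20) = 1 + 20 = 21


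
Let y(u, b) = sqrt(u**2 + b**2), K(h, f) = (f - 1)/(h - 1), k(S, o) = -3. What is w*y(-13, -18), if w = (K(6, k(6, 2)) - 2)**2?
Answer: 196*sqrt(493)/25 ≈ 174.08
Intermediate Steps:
K(h, f) = (-1 + f)/(-1 + h)
y(u, b) = sqrt(b**2 + u**2)
w = 196/25 (w = ((-1 - 3)/(-1 + 6) - 2)**2 = (-4/5 - 2)**2 = (-14/5)**2 = 196/25 ≈ 7.8400)
w*y(-13, -18) = 196*sqrt((-18)**2 + (-13)**2)/25 = 196*sqrt(324 + 169)/25 = 196*sqrt(493)/25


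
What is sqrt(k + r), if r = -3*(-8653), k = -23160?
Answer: 3*sqrt(311) ≈ 52.906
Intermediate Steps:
r = 25959
sqrt(k + r) = sqrt(-23160 + 25959) = sqrt(2799) = 3*sqrt(311)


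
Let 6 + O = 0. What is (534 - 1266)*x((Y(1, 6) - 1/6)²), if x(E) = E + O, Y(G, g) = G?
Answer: 11651/3 ≈ 3883.7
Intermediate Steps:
O = -6 (O = -6 + 0 = -6)
x(E) = -6 + E (x(E) = E - 6 = -6 + E)
(534 - 1266)*x((Y(1, 6) - 1/6)²) = (534 - 1266)*(-6 + (1 - 1/6)²) = -732*(-6 + (1 - 1*⅙)²) = -732*(-6 + (1 - ⅙)²) = -732*(-6 + (⅚)²) = -732*(-6 + 25/36) = -732*(-191/36) = 11651/3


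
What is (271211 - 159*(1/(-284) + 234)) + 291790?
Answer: 149325939/284 ≈ 5.2580e+5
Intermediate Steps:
(271211 - 159*(1/(-284) + 234)) + 291790 = (271211 - 159*(-1/284 + 234)) + 291790 = (271211 - 159*66455/284) + 291790 = (271211 - 10566345/284) + 291790 = 66457579/284 + 291790 = 149325939/284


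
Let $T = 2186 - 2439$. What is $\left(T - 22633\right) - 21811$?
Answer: $-44697$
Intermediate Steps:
$T = -253$ ($T = 2186 - 2439 = -253$)
$\left(T - 22633\right) - 21811 = \left(-253 - 22633\right) - 21811 = -22886 - 21811 = -44697$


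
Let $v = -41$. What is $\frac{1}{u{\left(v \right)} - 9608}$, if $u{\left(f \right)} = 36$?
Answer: $- \frac{1}{9572} \approx -0.00010447$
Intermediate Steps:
$\frac{1}{u{\left(v \right)} - 9608} = \frac{1}{36 - 9608} = \frac{1}{-9572} = - \frac{1}{9572}$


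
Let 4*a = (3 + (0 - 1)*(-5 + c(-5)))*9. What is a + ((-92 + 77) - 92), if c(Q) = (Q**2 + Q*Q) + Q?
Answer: -761/4 ≈ -190.25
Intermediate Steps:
c(Q) = Q + 2*Q**2 (c(Q) = (Q**2 + Q**2) + Q = 2*Q**2 + Q = Q + 2*Q**2)
a = -333/4 (a = ((3 + (0 - 1)*(-5 - 5*(1 + 2*(-5))))*9)/4 = ((3 - (-5 - 5*(1 - 10)))*9)/4 = ((3 - (-5 - 5*(-9)))*9)/4 = ((3 - (-5 + 45))*9)/4 = ((3 - 1*40)*9)/4 = ((3 - 40)*9)/4 = (-37*9)/4 = (1/4)*(-333) = -333/4 ≈ -83.250)
a + ((-92 + 77) - 92) = -333/4 + ((-92 + 77) - 92) = -333/4 + (-15 - 92) = -333/4 - 107 = -761/4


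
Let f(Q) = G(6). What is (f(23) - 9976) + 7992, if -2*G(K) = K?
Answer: -1987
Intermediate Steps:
G(K) = -K/2
f(Q) = -3 (f(Q) = -1/2*6 = -3)
(f(23) - 9976) + 7992 = (-3 - 9976) + 7992 = -9979 + 7992 = -1987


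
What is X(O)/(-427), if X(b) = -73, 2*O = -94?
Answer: 73/427 ≈ 0.17096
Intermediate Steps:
O = -47 (O = (1/2)*(-94) = -47)
X(O)/(-427) = -73/(-427) = -73*(-1/427) = 73/427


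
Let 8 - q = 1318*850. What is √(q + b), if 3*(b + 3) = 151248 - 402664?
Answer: I*√10836903/3 ≈ 1097.3*I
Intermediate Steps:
b = -251425/3 (b = -3 + (151248 - 402664)/3 = -3 + (⅓)*(-251416) = -3 - 251416/3 = -251425/3 ≈ -83808.)
q = -1120292 (q = 8 - 1318*850 = 8 - 1*1120300 = 8 - 1120300 = -1120292)
√(q + b) = √(-1120292 - 251425/3) = √(-3612301/3) = I*√10836903/3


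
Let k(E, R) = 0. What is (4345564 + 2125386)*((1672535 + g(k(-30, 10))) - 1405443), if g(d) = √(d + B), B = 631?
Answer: 1728338977400 + 6470950*√631 ≈ 1.7285e+12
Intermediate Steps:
g(d) = √(631 + d) (g(d) = √(d + 631) = √(631 + d))
(4345564 + 2125386)*((1672535 + g(k(-30, 10))) - 1405443) = (4345564 + 2125386)*((1672535 + √(631 + 0)) - 1405443) = 6470950*((1672535 + √631) - 1405443) = 6470950*(267092 + √631) = 1728338977400 + 6470950*√631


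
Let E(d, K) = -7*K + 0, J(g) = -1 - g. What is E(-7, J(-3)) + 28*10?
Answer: 266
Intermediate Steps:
E(d, K) = -7*K
E(-7, J(-3)) + 28*10 = -7*(-1 - 1*(-3)) + 28*10 = -7*(-1 + 3) + 280 = -7*2 + 280 = -14 + 280 = 266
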